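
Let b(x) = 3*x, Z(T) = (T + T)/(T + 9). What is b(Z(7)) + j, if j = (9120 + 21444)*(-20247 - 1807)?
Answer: -5392467627/8 ≈ -6.7406e+8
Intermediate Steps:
Z(T) = 2*T/(9 + T) (Z(T) = (2*T)/(9 + T) = 2*T/(9 + T))
j = -674058456 (j = 30564*(-22054) = -674058456)
b(Z(7)) + j = 3*(2*7/(9 + 7)) - 674058456 = 3*(2*7/16) - 674058456 = 3*(2*7*(1/16)) - 674058456 = 3*(7/8) - 674058456 = 21/8 - 674058456 = -5392467627/8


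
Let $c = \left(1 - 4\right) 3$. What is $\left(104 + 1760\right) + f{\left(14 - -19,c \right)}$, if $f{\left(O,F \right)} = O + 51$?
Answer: $1948$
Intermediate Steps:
$c = -9$ ($c = \left(-3\right) 3 = -9$)
$f{\left(O,F \right)} = 51 + O$
$\left(104 + 1760\right) + f{\left(14 - -19,c \right)} = \left(104 + 1760\right) + \left(51 + \left(14 - -19\right)\right) = 1864 + \left(51 + \left(14 + 19\right)\right) = 1864 + \left(51 + 33\right) = 1864 + 84 = 1948$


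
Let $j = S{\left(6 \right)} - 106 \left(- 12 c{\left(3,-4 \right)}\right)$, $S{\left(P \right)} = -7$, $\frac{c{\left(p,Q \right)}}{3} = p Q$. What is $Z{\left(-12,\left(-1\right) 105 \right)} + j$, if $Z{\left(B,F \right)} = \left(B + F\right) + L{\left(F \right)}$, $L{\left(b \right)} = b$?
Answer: $-46021$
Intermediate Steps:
$c{\left(p,Q \right)} = 3 Q p$ ($c{\left(p,Q \right)} = 3 p Q = 3 Q p$)
$Z{\left(B,F \right)} = B + 2 F$ ($Z{\left(B,F \right)} = \left(B + F\right) + F = B + 2 F$)
$j = -45799$ ($j = -7 - 106 \left(- 12 \cdot 3 \left(-4\right) 3\right) = -7 - 106 \left(\left(-12\right) \left(-36\right)\right) = -7 - 45792 = -45799$)
$Z{\left(-12,\left(-1\right) 105 \right)} + j = \left(-12 + 2 \left(\left(-1\right) 105\right)\right) - 45799 = \left(-12 + 2 \left(-105\right)\right) - 45799 = \left(-12 - 210\right) - 45799 = -222 - 45799 = -46021$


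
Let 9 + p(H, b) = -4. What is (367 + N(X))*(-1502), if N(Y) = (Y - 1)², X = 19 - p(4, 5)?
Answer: -1994656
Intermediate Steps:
p(H, b) = -13 (p(H, b) = -9 - 4 = -13)
X = 32 (X = 19 - 1*(-13) = 19 + 13 = 32)
N(Y) = (-1 + Y)²
(367 + N(X))*(-1502) = (367 + (-1 + 32)²)*(-1502) = (367 + 31²)*(-1502) = (367 + 961)*(-1502) = 1328*(-1502) = -1994656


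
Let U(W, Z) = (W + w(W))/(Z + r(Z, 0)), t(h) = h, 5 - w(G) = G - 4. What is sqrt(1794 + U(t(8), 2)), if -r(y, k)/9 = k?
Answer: sqrt(7194)/2 ≈ 42.409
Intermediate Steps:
r(y, k) = -9*k
w(G) = 9 - G (w(G) = 5 - (G - 4) = 5 - (-4 + G) = 5 + (4 - G) = 9 - G)
U(W, Z) = 9/Z (U(W, Z) = (W + (9 - W))/(Z - 9*0) = 9/(Z + 0) = 9/Z)
sqrt(1794 + U(t(8), 2)) = sqrt(1794 + 9/2) = sqrt(3597/2) = sqrt(7194)/2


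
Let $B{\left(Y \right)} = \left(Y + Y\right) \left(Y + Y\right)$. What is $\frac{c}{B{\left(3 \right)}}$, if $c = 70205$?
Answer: $\frac{70205}{36} \approx 1950.1$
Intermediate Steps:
$B{\left(Y \right)} = 4 Y^{2}$ ($B{\left(Y \right)} = 2 Y 2 Y = 4 Y^{2}$)
$\frac{c}{B{\left(3 \right)}} = \frac{70205}{4 \cdot 3^{2}} = \frac{70205}{4 \cdot 9} = \frac{70205}{36}$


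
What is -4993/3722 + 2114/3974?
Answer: -5986937/7395614 ≈ -0.80953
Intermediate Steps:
-4993/3722 + 2114/3974 = -4993*1/3722 + 2114*(1/3974) = -4993/3722 + 1057/1987 = -5986937/7395614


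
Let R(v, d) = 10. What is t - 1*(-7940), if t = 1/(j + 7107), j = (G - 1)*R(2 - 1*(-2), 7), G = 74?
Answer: 62225781/7837 ≈ 7940.0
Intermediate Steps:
j = 730 (j = (74 - 1)*10 = 73*10 = 730)
t = 1/7837 (t = 1/(730 + 7107) = 1/7837 ≈ 0.00012760)
t - 1*(-7940) = 1/7837 - 1*(-7940) = 1/7837 + 7940 = 62225781/7837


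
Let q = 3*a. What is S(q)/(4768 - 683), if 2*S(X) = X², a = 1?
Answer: 9/8170 ≈ 0.0011016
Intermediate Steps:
q = 3 (q = 3*1 = 3)
S(X) = X²/2
S(q)/(4768 - 683) = ((½)*3²)/(4768 - 683) = ((½)*9)/4085 = (1/4085)*(9/2) = 9/8170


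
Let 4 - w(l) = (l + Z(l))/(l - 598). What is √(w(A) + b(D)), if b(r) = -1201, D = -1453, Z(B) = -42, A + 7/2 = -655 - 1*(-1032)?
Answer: I*√241018710/449 ≈ 34.576*I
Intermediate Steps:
A = 747/2 (A = -7/2 + (-655 - 1*(-1032)) = -7/2 + (-655 + 1032) = -7/2 + 377 = 747/2 ≈ 373.50)
w(l) = 4 - (-42 + l)/(-598 + l) (w(l) = 4 - (l - 42)/(l - 598) = 4 - (-42 + l)/(-598 + l))
√(w(A) + b(D)) = √((-2350 + 3*(747/2))/(-598 + 747/2) - 1201) = √((-2350 + 2241/2)/(-449/2) - 1201) = √(-2/449*(-2459/2) - 1201) = √(2459/449 - 1201) = √(-536790/449) = I*√241018710/449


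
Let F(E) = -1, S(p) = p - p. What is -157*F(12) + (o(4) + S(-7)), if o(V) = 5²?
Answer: 182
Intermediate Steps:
S(p) = 0
o(V) = 25
-157*F(12) + (o(4) + S(-7)) = -157*(-1) + (25 + 0) = 157 + 25 = 182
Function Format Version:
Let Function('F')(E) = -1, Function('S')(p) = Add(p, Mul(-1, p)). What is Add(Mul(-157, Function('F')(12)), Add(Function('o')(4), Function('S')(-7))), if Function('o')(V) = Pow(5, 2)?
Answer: 182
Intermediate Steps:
Function('S')(p) = 0
Function('o')(V) = 25
Add(Mul(-157, Function('F')(12)), Add(Function('o')(4), Function('S')(-7))) = Add(Mul(-157, -1), Add(25, 0)) = Add(157, 25) = 182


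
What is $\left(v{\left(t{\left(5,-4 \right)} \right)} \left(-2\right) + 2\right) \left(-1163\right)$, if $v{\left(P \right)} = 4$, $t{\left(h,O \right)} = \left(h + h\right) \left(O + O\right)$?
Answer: $6978$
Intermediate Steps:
$t{\left(h,O \right)} = 4 O h$ ($t{\left(h,O \right)} = 2 h 2 O = 4 O h$)
$\left(v{\left(t{\left(5,-4 \right)} \right)} \left(-2\right) + 2\right) \left(-1163\right) = \left(4 \left(-2\right) + 2\right) \left(-1163\right) = \left(-8 + 2\right) \left(-1163\right) = \left(-6\right) \left(-1163\right) = 6978$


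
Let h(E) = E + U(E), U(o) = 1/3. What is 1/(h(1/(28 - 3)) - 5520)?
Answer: -75/413972 ≈ -0.00018117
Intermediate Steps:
U(o) = ⅓
h(E) = ⅓ + E (h(E) = E + ⅓ = ⅓ + E)
1/(h(1/(28 - 3)) - 5520) = 1/((⅓ + 1/(28 - 3)) - 5520) = 1/((⅓ + 1/25) - 5520) = 1/(28/75 - 5520) = 1/(-413972/75) = -75/413972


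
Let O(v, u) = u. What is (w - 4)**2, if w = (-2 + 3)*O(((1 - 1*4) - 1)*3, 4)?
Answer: 0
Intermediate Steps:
w = 4 (w = (-2 + 3)*4 = 1*4 = 4)
(w - 4)**2 = (4 - 4)**2 = 0**2 = 0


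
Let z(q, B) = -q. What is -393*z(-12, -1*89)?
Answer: -4716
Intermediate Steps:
-393*z(-12, -1*89) = -(-393)*(-12) = -393*12 = -4716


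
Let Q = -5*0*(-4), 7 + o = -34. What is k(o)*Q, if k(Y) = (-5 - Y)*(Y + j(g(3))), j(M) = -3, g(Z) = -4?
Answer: 0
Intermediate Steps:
o = -41 (o = -7 - 34 = -41)
k(Y) = (-5 - Y)*(-3 + Y) (k(Y) = (-5 - Y)*(Y - 3) = (-5 - Y)*(-3 + Y))
Q = 0 (Q = 0*(-4) = 0)
k(o)*Q = (15 - 1*(-41)² - 2*(-41))*0 = (15 - 1*1681 + 82)*0 = (15 - 1681 + 82)*0 = -1584*0 = 0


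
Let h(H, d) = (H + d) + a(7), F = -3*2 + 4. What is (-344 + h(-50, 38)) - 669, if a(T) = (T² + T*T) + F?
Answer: -929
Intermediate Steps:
F = -2 (F = -6 + 4 = -2)
a(T) = -2 + 2*T² (a(T) = (T² + T*T) - 2 = (T² + T²) - 2 = 2*T² - 2 = -2 + 2*T²)
h(H, d) = 96 + H + d (h(H, d) = (H + d) + (-2 + 2*7²) = (H + d) + (-2 + 2*49) = (H + d) + (-2 + 98) = (H + d) + 96 = 96 + H + d)
(-344 + h(-50, 38)) - 669 = (-344 + (96 - 50 + 38)) - 669 = (-344 + 84) - 669 = -260 - 669 = -929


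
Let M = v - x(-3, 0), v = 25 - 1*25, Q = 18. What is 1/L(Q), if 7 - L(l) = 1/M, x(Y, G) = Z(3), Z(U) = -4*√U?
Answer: 336/2351 + 4*√3/2351 ≈ 0.14586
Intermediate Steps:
v = 0 (v = 25 - 25 = 0)
x(Y, G) = -4*√3
M = 4*√3 (M = 0 - (-4)*√3 = 0 + 4*√3 = 4*√3 ≈ 6.9282)
L(l) = 7 - √3/12 (L(l) = 7 - 1/(4*√3) = 7 - √3/12)
1/L(Q) = 1/(7 - √3/12)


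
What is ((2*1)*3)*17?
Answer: 102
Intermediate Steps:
((2*1)*3)*17 = (2*3)*17 = 6*17 = 102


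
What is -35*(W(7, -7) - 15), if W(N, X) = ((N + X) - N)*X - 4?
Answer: -1050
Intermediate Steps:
W(N, X) = -4 + X² (W(N, X) = X*X - 4 = X² - 4 = -4 + X²)
-35*(W(7, -7) - 15) = -35*((-4 + (-7)²) - 15) = -35*((-4 + 49) - 15) = -35*(45 - 15) = -35*30 = -1050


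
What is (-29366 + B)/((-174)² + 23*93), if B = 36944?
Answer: 2526/10805 ≈ 0.23378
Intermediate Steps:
(-29366 + B)/((-174)² + 23*93) = (-29366 + 36944)/((-174)² + 23*93) = 7578/(30276 + 2139) = 7578/32415 = 7578*(1/32415) = 2526/10805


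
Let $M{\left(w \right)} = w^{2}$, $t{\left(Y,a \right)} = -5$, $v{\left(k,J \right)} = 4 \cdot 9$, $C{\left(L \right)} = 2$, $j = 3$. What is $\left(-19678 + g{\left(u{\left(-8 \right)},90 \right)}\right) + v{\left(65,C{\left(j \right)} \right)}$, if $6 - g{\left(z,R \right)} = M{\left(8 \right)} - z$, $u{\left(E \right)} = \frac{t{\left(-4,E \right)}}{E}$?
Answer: $- \frac{157595}{8} \approx -19699.0$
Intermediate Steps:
$v{\left(k,J \right)} = 36$
$u{\left(E \right)} = - \frac{5}{E}$
$g{\left(z,R \right)} = -58 + z$ ($g{\left(z,R \right)} = 6 - \left(8^{2} - z\right) = 6 - \left(64 - z\right) = 6 + \left(-64 + z\right) = -58 + z$)
$\left(-19678 + g{\left(u{\left(-8 \right)},90 \right)}\right) + v{\left(65,C{\left(j \right)} \right)} = \left(-19678 - \left(58 + \frac{5}{-8}\right)\right) + 36 = \left(-19678 - \frac{459}{8}\right) + 36 = - \frac{157883}{8} + 36 = - \frac{157595}{8}$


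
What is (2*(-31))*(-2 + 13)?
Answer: -682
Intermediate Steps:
(2*(-31))*(-2 + 13) = -62*11 = -682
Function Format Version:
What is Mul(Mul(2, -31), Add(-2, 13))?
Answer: -682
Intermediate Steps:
Mul(Mul(2, -31), Add(-2, 13)) = Mul(-62, 11) = -682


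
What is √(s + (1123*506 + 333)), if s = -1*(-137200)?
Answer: 3*√78419 ≈ 840.10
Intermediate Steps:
s = 137200
√(s + (1123*506 + 333)) = √(137200 + (1123*506 + 333)) = √(137200 + (568238 + 333)) = √(137200 + 568571) = √705771 = 3*√78419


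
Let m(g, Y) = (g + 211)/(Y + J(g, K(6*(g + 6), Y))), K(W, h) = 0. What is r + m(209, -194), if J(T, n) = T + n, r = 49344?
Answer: 49372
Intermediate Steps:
m(g, Y) = (211 + g)/(Y + g) (m(g, Y) = (g + 211)/(Y + (g + 0)) = (211 + g)/(Y + g))
r + m(209, -194) = 49344 + (211 + 209)/(-194 + 209) = 49344 + 420/15 = 49344 + (1/15)*420 = 49344 + 28 = 49372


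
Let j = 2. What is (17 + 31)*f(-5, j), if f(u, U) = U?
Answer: 96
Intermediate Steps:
(17 + 31)*f(-5, j) = (17 + 31)*2 = 48*2 = 96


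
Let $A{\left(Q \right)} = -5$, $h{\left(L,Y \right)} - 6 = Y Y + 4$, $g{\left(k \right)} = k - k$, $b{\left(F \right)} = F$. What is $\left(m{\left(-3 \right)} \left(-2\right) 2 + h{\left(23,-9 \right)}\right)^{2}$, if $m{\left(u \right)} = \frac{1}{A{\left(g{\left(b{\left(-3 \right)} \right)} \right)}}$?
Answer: $\frac{210681}{25} \approx 8427.2$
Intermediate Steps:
$g{\left(k \right)} = 0$
$h{\left(L,Y \right)} = 10 + Y^{2}$ ($h{\left(L,Y \right)} = 6 + \left(Y Y + 4\right) = 6 + \left(Y^{2} + 4\right) = 6 + \left(4 + Y^{2}\right) = 10 + Y^{2}$)
$m{\left(u \right)} = - \frac{1}{5}$ ($m{\left(u \right)} = \frac{1}{-5} = - \frac{1}{5}$)
$\left(m{\left(-3 \right)} \left(-2\right) 2 + h{\left(23,-9 \right)}\right)^{2} = \left(\left(- \frac{1}{5}\right) \left(-2\right) 2 + \left(10 + \left(-9\right)^{2}\right)\right)^{2} = \left(\frac{2}{5} \cdot 2 + \left(10 + 81\right)\right)^{2} = \left(\frac{4}{5} + 91\right)^{2} = \left(\frac{459}{5}\right)^{2} = \frac{210681}{25}$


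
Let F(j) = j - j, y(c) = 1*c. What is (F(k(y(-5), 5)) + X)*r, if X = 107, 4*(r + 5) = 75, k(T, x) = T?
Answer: 5885/4 ≈ 1471.3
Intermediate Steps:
y(c) = c
r = 55/4 (r = -5 + (¼)*75 = -5 + 75/4 = 55/4 ≈ 13.750)
F(j) = 0
(F(k(y(-5), 5)) + X)*r = (0 + 107)*(55/4) = 107*(55/4) = 5885/4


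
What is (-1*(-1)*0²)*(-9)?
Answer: 0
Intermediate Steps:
(-1*(-1)*0²)*(-9) = (1*0)*(-9) = 0*(-9) = 0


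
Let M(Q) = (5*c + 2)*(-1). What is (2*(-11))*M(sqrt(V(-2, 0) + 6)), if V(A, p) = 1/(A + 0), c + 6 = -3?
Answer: -946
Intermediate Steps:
c = -9 (c = -6 - 3 = -9)
V(A, p) = 1/A
M(Q) = 43 (M(Q) = (5*(-9) + 2)*(-1) = (-45 + 2)*(-1) = -43*(-1) = 43)
(2*(-11))*M(sqrt(V(-2, 0) + 6)) = (2*(-11))*43 = -22*43 = -946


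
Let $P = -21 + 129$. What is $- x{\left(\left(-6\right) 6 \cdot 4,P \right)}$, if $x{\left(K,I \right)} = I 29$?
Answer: $-3132$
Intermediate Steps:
$P = 108$
$x{\left(K,I \right)} = 29 I$
$- x{\left(\left(-6\right) 6 \cdot 4,P \right)} = - 29 \cdot 108 = \left(-1\right) 3132 = -3132$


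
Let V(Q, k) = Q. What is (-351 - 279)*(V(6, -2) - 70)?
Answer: 40320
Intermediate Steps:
(-351 - 279)*(V(6, -2) - 70) = (-351 - 279)*(6 - 70) = -630*(-64) = 40320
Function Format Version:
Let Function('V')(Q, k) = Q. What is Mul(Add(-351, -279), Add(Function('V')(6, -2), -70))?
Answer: 40320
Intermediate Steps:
Mul(Add(-351, -279), Add(Function('V')(6, -2), -70)) = Mul(Add(-351, -279), Add(6, -70)) = Mul(-630, -64) = 40320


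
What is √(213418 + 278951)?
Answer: √492369 ≈ 701.69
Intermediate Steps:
√(213418 + 278951) = √492369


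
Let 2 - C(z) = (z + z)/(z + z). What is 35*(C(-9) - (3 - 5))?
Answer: 105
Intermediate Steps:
C(z) = 1 (C(z) = 2 - (z + z)/(z + z) = 2 - 2*z/(2*z) = 2 - 2*z*1/(2*z) = 2 - 1*1 = 2 - 1 = 1)
35*(C(-9) - (3 - 5)) = 35*(1 - (3 - 5)) = 35*(1 - 1*(-2)) = 35*(1 + 2) = 35*3 = 105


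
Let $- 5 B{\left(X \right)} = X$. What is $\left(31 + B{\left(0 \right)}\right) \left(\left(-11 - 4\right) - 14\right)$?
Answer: $-899$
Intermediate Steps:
$B{\left(X \right)} = - \frac{X}{5}$
$\left(31 + B{\left(0 \right)}\right) \left(\left(-11 - 4\right) - 14\right) = \left(31 - 0\right) \left(\left(-11 - 4\right) - 14\right) = \left(31 + 0\right) \left(-15 - 14\right) = 31 \left(-29\right) = -899$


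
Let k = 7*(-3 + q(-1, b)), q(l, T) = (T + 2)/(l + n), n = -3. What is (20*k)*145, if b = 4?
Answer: -91350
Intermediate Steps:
q(l, T) = (2 + T)/(-3 + l) (q(l, T) = (T + 2)/(l - 3) = (2 + T)/(-3 + l))
k = -63/2 (k = 7*(-3 + (2 + 4)/(-3 - 1)) = 7*(-3 + 6/(-4)) = 7*(-3 - 1/4*6) = 7*(-3 - 3/2) = 7*(-9/2) = -63/2 ≈ -31.500)
(20*k)*145 = (20*(-63/2))*145 = -630*145 = -91350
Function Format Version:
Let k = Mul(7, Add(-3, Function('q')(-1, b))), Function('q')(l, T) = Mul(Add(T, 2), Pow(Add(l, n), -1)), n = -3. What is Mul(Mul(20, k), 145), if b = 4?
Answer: -91350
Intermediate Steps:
Function('q')(l, T) = Mul(Pow(Add(-3, l), -1), Add(2, T)) (Function('q')(l, T) = Mul(Add(T, 2), Pow(Add(l, -3), -1)) = Mul(Add(2, T), Pow(Add(-3, l), -1)) = Mul(Pow(Add(-3, l), -1), Add(2, T)))
k = Rational(-63, 2) (k = Mul(7, Add(-3, Mul(Pow(Add(-3, -1), -1), Add(2, 4)))) = Mul(7, Add(-3, Mul(Pow(-4, -1), 6))) = Mul(7, Add(-3, Mul(Rational(-1, 4), 6))) = Mul(7, Add(-3, Rational(-3, 2))) = Mul(7, Rational(-9, 2)) = Rational(-63, 2) ≈ -31.500)
Mul(Mul(20, k), 145) = Mul(Mul(20, Rational(-63, 2)), 145) = Mul(-630, 145) = -91350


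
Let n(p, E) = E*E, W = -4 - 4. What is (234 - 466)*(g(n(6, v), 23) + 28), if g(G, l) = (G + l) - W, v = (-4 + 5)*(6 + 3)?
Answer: -32480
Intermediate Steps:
v = 9 (v = 1*9 = 9)
W = -8
n(p, E) = E**2
g(G, l) = 8 + G + l (g(G, l) = (G + l) - 1*(-8) = (G + l) + 8 = 8 + G + l)
(234 - 466)*(g(n(6, v), 23) + 28) = (234 - 466)*((8 + 9**2 + 23) + 28) = -232*((8 + 81 + 23) + 28) = -232*(112 + 28) = -232*140 = -32480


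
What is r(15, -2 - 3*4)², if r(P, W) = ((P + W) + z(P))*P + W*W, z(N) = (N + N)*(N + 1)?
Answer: 54922921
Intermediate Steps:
z(N) = 2*N*(1 + N) (z(N) = (2*N)*(1 + N) = 2*N*(1 + N))
r(P, W) = W² + P*(P + W + 2*P*(1 + P)) (r(P, W) = ((P + W) + 2*P*(1 + P))*P + W*W = (P + W + 2*P*(1 + P))*P + W² = P*(P + W + 2*P*(1 + P)) + W² = W² + P*(P + W + 2*P*(1 + P)))
r(15, -2 - 3*4)² = ((-2 - 3*4)² + 2*15³ + 3*15² + 15*(-2 - 3*4))² = ((-2 - 12)² + 2*3375 + 3*225 + 15*(-2 - 12))² = ((-14)² + 6750 + 675 + 15*(-14))² = (196 + 6750 + 675 - 210)² = 7411² = 54922921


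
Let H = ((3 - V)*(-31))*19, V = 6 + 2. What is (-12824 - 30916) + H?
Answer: -40795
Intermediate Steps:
V = 8
H = 2945 (H = ((3 - 1*8)*(-31))*19 = ((3 - 8)*(-31))*19 = -5*(-31)*19 = 155*19 = 2945)
(-12824 - 30916) + H = (-12824 - 30916) + 2945 = -43740 + 2945 = -40795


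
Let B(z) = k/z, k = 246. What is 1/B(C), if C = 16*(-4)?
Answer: -32/123 ≈ -0.26016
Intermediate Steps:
C = -64
B(z) = 246/z
1/B(C) = 1/(246/(-64)) = 1/(246*(-1/64)) = 1/(-123/32) = -32/123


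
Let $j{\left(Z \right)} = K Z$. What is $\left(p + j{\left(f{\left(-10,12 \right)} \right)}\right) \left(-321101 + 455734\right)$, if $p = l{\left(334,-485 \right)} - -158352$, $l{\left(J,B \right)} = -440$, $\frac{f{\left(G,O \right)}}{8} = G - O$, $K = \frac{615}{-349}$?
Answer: $\frac{7434370713224}{349} \approx 2.1302 \cdot 10^{10}$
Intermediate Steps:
$K = - \frac{615}{349}$ ($K = 615 \left(- \frac{1}{349}\right) = - \frac{615}{349} \approx -1.7622$)
$f{\left(G,O \right)} = - 8 O + 8 G$ ($f{\left(G,O \right)} = 8 \left(G - O\right) = - 8 O + 8 G$)
$j{\left(Z \right)} = - \frac{615 Z}{349}$
$p = 157912$ ($p = -440 - -158352 = -440 + 158352 = 157912$)
$\left(p + j{\left(f{\left(-10,12 \right)} \right)}\right) \left(-321101 + 455734\right) = \left(157912 - \frac{615 \left(\left(-8\right) 12 + 8 \left(-10\right)\right)}{349}\right) \left(-321101 + 455734\right) = \left(157912 - \frac{615 \left(-96 - 80\right)}{349}\right) 134633 = \left(157912 - - \frac{108240}{349}\right) 134633 = \left(157912 + \frac{108240}{349}\right) 134633 = \frac{55219528}{349} \cdot 134633 = \frac{7434370713224}{349}$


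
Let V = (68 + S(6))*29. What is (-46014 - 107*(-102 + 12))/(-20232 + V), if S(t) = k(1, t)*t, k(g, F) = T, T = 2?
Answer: 4548/2239 ≈ 2.0313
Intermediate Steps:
k(g, F) = 2
S(t) = 2*t
V = 2320 (V = (68 + 2*6)*29 = (68 + 12)*29 = 80*29 = 2320)
(-46014 - 107*(-102 + 12))/(-20232 + V) = (-46014 - 107*(-102 + 12))/(-20232 + 2320) = (-46014 - 107*(-90))/(-17912) = (-46014 + 9630)*(-1/17912) = -36384*(-1/17912) = 4548/2239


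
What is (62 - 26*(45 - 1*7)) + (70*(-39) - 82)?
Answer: -3738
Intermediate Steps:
(62 - 26*(45 - 1*7)) + (70*(-39) - 82) = (62 - 26*(45 - 7)) + (-2730 - 82) = (62 - 26*38) - 2812 = (62 - 988) - 2812 = -926 - 2812 = -3738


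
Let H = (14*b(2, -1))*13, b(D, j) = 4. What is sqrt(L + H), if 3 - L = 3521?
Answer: 3*I*sqrt(310) ≈ 52.82*I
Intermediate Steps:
L = -3518 (L = 3 - 1*3521 = 3 - 3521 = -3518)
H = 728 (H = (14*4)*13 = 56*13 = 728)
sqrt(L + H) = sqrt(-3518 + 728) = sqrt(-2790) = 3*I*sqrt(310)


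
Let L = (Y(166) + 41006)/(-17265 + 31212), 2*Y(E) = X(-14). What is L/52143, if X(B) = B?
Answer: 5857/103891203 ≈ 5.6376e-5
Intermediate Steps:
Y(E) = -7 (Y(E) = (½)*(-14) = -7)
L = 40999/13947 (L = (-7 + 41006)/(-17265 + 31212) = 40999/13947 ≈ 2.9396)
L/52143 = (40999/13947)/52143 = (40999/13947)*(1/52143) = 5857/103891203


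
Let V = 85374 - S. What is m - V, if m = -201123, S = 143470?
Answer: -143027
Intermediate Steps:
V = -58096 (V = 85374 - 1*143470 = 85374 - 143470 = -58096)
m - V = -201123 - 1*(-58096) = -201123 + 58096 = -143027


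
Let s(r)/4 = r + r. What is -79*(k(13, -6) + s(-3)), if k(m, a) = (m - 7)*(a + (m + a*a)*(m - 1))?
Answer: -273972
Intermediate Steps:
k(m, a) = (-7 + m)*(a + (-1 + m)*(m + a²)) (k(m, a) = (-7 + m)*(a + (m + a²)*(-1 + m)) = (-7 + m)*(a + (-1 + m)*(m + a²)))
s(r) = 8*r (s(r) = 4*(r + r) = 4*(2*r) = 8*r)
-79*(k(13, -6) + s(-3)) = -79*((13³ - 8*13² - 7*(-6) + 7*13 + 7*(-6)² - 6*13 + (-6)²*13² - 8*13*(-6)²) + 8*(-3)) = -79*((2197 - 8*169 + 42 + 91 + 7*36 - 78 + 36*169 - 8*13*36) - 24) = -79*((2197 - 1352 + 42 + 91 + 252 - 78 + 6084 - 3744) - 24) = -79*(3492 - 24) = -79*3468 = -273972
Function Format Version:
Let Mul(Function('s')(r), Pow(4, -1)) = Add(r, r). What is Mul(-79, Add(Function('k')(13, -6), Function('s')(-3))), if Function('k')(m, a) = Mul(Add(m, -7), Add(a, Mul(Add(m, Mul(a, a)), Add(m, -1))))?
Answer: -273972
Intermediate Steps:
Function('k')(m, a) = Mul(Add(-7, m), Add(a, Mul(Add(-1, m), Add(m, Pow(a, 2))))) (Function('k')(m, a) = Mul(Add(-7, m), Add(a, Mul(Add(m, Pow(a, 2)), Add(-1, m)))) = Mul(Add(-7, m), Add(a, Mul(Add(-1, m), Add(m, Pow(a, 2))))))
Function('s')(r) = Mul(8, r) (Function('s')(r) = Mul(4, Add(r, r)) = Mul(4, Mul(2, r)) = Mul(8, r))
Mul(-79, Add(Function('k')(13, -6), Function('s')(-3))) = Mul(-79, Add(Add(Pow(13, 3), Mul(-8, Pow(13, 2)), Mul(-7, -6), Mul(7, 13), Mul(7, Pow(-6, 2)), Mul(-6, 13), Mul(Pow(-6, 2), Pow(13, 2)), Mul(-8, 13, Pow(-6, 2))), Mul(8, -3))) = Mul(-79, Add(Add(2197, Mul(-8, 169), 42, 91, Mul(7, 36), -78, Mul(36, 169), Mul(-8, 13, 36)), -24)) = Mul(-79, Add(Add(2197, -1352, 42, 91, 252, -78, 6084, -3744), -24)) = Mul(-79, Add(3492, -24)) = Mul(-79, 3468) = -273972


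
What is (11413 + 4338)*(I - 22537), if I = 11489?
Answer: -174017048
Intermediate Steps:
(11413 + 4338)*(I - 22537) = (11413 + 4338)*(11489 - 22537) = 15751*(-11048) = -174017048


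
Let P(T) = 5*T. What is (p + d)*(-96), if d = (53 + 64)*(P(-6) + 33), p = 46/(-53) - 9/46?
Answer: -40950960/1219 ≈ -33594.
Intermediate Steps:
p = -2593/2438 (p = 46*(-1/53) - 9*1/46 = -46/53 - 9/46 = -2593/2438 ≈ -1.0636)
d = 351 (d = (53 + 64)*(5*(-6) + 33) = 117*(-30 + 33) = 117*3 = 351)
(p + d)*(-96) = (-2593/2438 + 351)*(-96) = (853145/2438)*(-96) = -40950960/1219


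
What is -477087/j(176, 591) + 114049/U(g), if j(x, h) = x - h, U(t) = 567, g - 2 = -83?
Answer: 317838664/235305 ≈ 1350.8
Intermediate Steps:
g = -81 (g = 2 - 83 = -81)
-477087/j(176, 591) + 114049/U(g) = -477087/(176 - 1*591) + 114049/567 = -477087/(176 - 591) + 114049*(1/567) = -477087/(-415) + 114049/567 = -477087*(-1/415) + 114049/567 = 477087/415 + 114049/567 = 317838664/235305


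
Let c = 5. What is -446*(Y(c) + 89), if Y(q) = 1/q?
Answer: -198916/5 ≈ -39783.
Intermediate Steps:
-446*(Y(c) + 89) = -446*(1/5 + 89) = -446*(⅕ + 89) = -446*446/5 = -198916/5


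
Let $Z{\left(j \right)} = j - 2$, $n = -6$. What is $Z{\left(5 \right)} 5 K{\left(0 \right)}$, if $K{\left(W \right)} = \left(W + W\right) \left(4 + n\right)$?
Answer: $0$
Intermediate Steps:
$K{\left(W \right)} = - 4 W$ ($K{\left(W \right)} = \left(W + W\right) \left(4 - 6\right) = 2 W \left(-2\right) = - 4 W$)
$Z{\left(j \right)} = -2 + j$
$Z{\left(5 \right)} 5 K{\left(0 \right)} = \left(-2 + 5\right) 5 \left(\left(-4\right) 0\right) = 3 \cdot 5 \cdot 0 = 15 \cdot 0 = 0$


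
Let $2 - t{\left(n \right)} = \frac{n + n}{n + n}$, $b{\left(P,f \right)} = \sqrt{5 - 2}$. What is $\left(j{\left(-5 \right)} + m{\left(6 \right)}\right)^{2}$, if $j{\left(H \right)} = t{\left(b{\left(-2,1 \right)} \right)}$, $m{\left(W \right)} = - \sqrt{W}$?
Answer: $\left(1 - \sqrt{6}\right)^{2} \approx 2.101$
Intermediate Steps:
$b{\left(P,f \right)} = \sqrt{3}$
$t{\left(n \right)} = 1$ ($t{\left(n \right)} = 2 - \frac{n + n}{n + n} = 2 - \frac{2 n}{2 n} = 2 - 2 n \frac{1}{2 n} = 2 - 1 = 1$)
$j{\left(H \right)} = 1$
$\left(j{\left(-5 \right)} + m{\left(6 \right)}\right)^{2} = \left(1 - \sqrt{6}\right)^{2}$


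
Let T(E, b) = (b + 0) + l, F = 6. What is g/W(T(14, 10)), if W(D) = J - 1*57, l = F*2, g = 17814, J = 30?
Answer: -5938/9 ≈ -659.78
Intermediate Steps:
l = 12 (l = 6*2 = 12)
T(E, b) = 12 + b (T(E, b) = (b + 0) + 12 = b + 12 = 12 + b)
W(D) = -27 (W(D) = 30 - 1*57 = 30 - 57 = -27)
g/W(T(14, 10)) = 17814/(-27) = 17814*(-1/27) = -5938/9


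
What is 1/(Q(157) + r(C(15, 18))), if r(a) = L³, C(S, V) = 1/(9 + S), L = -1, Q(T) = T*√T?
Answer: 1/3869892 + 157*√157/3869892 ≈ 0.00050859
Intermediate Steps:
Q(T) = T^(3/2)
r(a) = -1 (r(a) = (-1)³ = -1)
1/(Q(157) + r(C(15, 18))) = 1/(157^(3/2) - 1) = 1/(157*√157 - 1) = 1/(-1 + 157*√157)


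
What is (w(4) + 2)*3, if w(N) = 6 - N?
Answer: 12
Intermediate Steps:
(w(4) + 2)*3 = ((6 - 1*4) + 2)*3 = ((6 - 4) + 2)*3 = (2 + 2)*3 = 4*3 = 12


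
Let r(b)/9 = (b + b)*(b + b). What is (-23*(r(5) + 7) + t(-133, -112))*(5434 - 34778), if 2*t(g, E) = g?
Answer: 614096560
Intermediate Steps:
t(g, E) = g/2
r(b) = 36*b² (r(b) = 9*((b + b)*(b + b)) = 9*((2*b)*(2*b)) = 9*(4*b²) = 36*b²)
(-23*(r(5) + 7) + t(-133, -112))*(5434 - 34778) = (-23*(36*5² + 7) + (½)*(-133))*(5434 - 34778) = (-23*(36*25 + 7) - 133/2)*(-29344) = (-23*(900 + 7) - 133/2)*(-29344) = (-23*907 - 133/2)*(-29344) = (-20861 - 133/2)*(-29344) = -41855/2*(-29344) = 614096560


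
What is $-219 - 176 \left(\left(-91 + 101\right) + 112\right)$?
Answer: $-21691$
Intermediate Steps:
$-219 - 176 \left(\left(-91 + 101\right) + 112\right) = -219 - 176 \left(10 + 112\right) = -219 - 21472 = -21691$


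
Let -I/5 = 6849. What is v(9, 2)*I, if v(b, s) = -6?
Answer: 205470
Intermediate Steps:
I = -34245 (I = -5*6849 = -34245)
v(9, 2)*I = -6*(-34245) = 205470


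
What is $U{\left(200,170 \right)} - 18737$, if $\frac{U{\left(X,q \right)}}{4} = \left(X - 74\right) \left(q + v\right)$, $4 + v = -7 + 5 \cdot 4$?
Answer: $71479$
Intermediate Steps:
$v = 9$ ($v = -4 + \left(-7 + 5 \cdot 4\right) = -4 + \left(-7 + 20\right) = -4 + 13 = 9$)
$U{\left(X,q \right)} = 4 \left(-74 + X\right) \left(9 + q\right)$ ($U{\left(X,q \right)} = 4 \left(X - 74\right) \left(q + 9\right) = 4 \left(-74 + X\right) \left(9 + q\right)$)
$U{\left(200,170 \right)} - 18737 = \left(-2664 - 50320 + 36 \cdot 200 + 4 \cdot 200 \cdot 170\right) - 18737 = \left(-2664 - 50320 + 7200 + 136000\right) - 18737 = 90216 - 18737 = 71479$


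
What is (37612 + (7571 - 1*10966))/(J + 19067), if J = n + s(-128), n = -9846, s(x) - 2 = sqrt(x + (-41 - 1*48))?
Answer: 315583391/85063946 - 34217*I*sqrt(217)/85063946 ≈ 3.71 - 0.0059255*I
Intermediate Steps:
s(x) = 2 + sqrt(-89 + x) (s(x) = 2 + sqrt(x + (-41 - 1*48)) = 2 + sqrt(x + (-41 - 48)) = 2 + sqrt(x - 89) = 2 + sqrt(-89 + x))
J = -9844 + I*sqrt(217) (J = -9846 + (2 + sqrt(-89 - 128)) = -9846 + (2 + sqrt(-217)) = -9846 + (2 + I*sqrt(217)) = -9844 + I*sqrt(217) ≈ -9844.0 + 14.731*I)
(37612 + (7571 - 1*10966))/(J + 19067) = (37612 + (7571 - 1*10966))/((-9844 + I*sqrt(217)) + 19067) = (37612 + (7571 - 10966))/(9223 + I*sqrt(217)) = (37612 - 3395)/(9223 + I*sqrt(217)) = 34217/(9223 + I*sqrt(217))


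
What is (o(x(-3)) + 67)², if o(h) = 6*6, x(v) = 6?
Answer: 10609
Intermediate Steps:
o(h) = 36
(o(x(-3)) + 67)² = (36 + 67)² = 103² = 10609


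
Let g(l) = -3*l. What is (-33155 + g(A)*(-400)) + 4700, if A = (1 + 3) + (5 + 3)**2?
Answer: 53145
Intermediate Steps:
A = 68 (A = 4 + 8**2 = 4 + 64 = 68)
g(l) = -3*l
(-33155 + g(A)*(-400)) + 4700 = (-33155 - 3*68*(-400)) + 4700 = (-33155 - 204*(-400)) + 4700 = (-33155 + 81600) + 4700 = 48445 + 4700 = 53145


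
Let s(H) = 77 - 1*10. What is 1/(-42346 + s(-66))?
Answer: -1/42279 ≈ -2.3652e-5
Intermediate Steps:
s(H) = 67 (s(H) = 77 - 10 = 67)
1/(-42346 + s(-66)) = 1/(-42346 + 67) = 1/(-42279) = -1/42279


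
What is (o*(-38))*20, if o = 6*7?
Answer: -31920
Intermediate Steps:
o = 42
(o*(-38))*20 = (42*(-38))*20 = -1596*20 = -31920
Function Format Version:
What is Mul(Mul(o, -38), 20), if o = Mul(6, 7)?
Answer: -31920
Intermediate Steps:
o = 42
Mul(Mul(o, -38), 20) = Mul(Mul(42, -38), 20) = Mul(-1596, 20) = -31920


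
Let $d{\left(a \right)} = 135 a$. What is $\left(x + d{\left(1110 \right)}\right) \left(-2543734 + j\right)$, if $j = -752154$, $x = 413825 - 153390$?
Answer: $-1352253408080$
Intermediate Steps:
$x = 260435$ ($x = 413825 - 153390 = 260435$)
$\left(x + d{\left(1110 \right)}\right) \left(-2543734 + j\right) = \left(260435 + 135 \cdot 1110\right) \left(-2543734 - 752154\right) = \left(260435 + 149850\right) \left(-3295888\right) = 410285 \left(-3295888\right) = -1352253408080$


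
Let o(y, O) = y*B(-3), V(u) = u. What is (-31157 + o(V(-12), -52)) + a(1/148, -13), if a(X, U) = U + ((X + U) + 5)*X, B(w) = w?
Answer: -681960319/21904 ≈ -31134.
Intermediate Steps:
a(X, U) = U + X*(5 + U + X) (a(X, U) = U + ((U + X) + 5)*X = U + (5 + U + X)*X = U + X*(5 + U + X))
o(y, O) = -3*y (o(y, O) = y*(-3) = -3*y)
(-31157 + o(V(-12), -52)) + a(1/148, -13) = (-31157 - 3*(-12)) + (-13 + (1/148)**2 + 5/148 - 13/148) = (-31157 + 36) + (-13 + (1/148)**2 + 5*(1/148) - 13*1/148) = -31121 + (-13 + 1/21904 + 5/148 - 13/148) = -31121 - 285935/21904 = -681960319/21904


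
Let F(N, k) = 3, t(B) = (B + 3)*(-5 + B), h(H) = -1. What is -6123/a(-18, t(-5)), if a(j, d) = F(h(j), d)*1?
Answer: -2041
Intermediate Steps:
t(B) = (-5 + B)*(3 + B) (t(B) = (3 + B)*(-5 + B) = (-5 + B)*(3 + B))
a(j, d) = 3 (a(j, d) = 3*1 = 3)
-6123/a(-18, t(-5)) = -6123/3 = -6123*1/3 = -2041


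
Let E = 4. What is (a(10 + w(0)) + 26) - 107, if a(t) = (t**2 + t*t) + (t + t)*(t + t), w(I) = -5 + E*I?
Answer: 69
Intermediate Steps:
w(I) = -5 + 4*I
a(t) = 6*t**2 (a(t) = (t**2 + t**2) + (2*t)*(2*t) = 2*t**2 + 4*t**2 = 6*t**2)
(a(10 + w(0)) + 26) - 107 = (6*(10 + (-5 + 4*0))**2 + 26) - 107 = (6*(10 + (-5 + 0))**2 + 26) - 107 = (6*(10 - 5)**2 + 26) - 107 = (6*5**2 + 26) - 107 = (6*25 + 26) - 107 = (150 + 26) - 107 = 176 - 107 = 69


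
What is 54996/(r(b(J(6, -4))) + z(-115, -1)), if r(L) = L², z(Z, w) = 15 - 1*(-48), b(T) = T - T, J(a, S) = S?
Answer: 18332/21 ≈ 872.95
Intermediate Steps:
b(T) = 0
z(Z, w) = 63 (z(Z, w) = 15 + 48 = 63)
54996/(r(b(J(6, -4))) + z(-115, -1)) = 54996/(0² + 63) = 54996/(0 + 63) = 54996/63 = 54996*(1/63) = 18332/21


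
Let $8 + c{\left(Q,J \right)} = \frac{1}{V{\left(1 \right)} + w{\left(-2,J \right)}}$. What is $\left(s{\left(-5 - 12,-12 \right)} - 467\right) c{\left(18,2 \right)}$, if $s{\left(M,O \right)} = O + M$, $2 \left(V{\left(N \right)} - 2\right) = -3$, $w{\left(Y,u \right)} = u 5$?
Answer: $\frac{82336}{21} \approx 3920.8$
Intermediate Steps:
$w{\left(Y,u \right)} = 5 u$
$V{\left(N \right)} = \frac{1}{2}$ ($V{\left(N \right)} = 2 + \frac{1}{2} \left(-3\right) = 2 - \frac{3}{2} = \frac{1}{2}$)
$s{\left(M,O \right)} = M + O$
$c{\left(Q,J \right)} = -8 + \frac{1}{\frac{1}{2} + 5 J}$
$\left(s{\left(-5 - 12,-12 \right)} - 467\right) c{\left(18,2 \right)} = \left(\left(\left(-5 - 12\right) - 12\right) - 467\right) \frac{2 \left(-3 - 80\right)}{1 + 10 \cdot 2} = \left(\left(\left(-5 - 12\right) - 12\right) - 467\right) \frac{2 \left(-3 - 80\right)}{1 + 20} = \left(\left(-17 - 12\right) - 467\right) 2 \cdot \frac{1}{21} \left(-83\right) = \left(-29 - 467\right) 2 \cdot \frac{1}{21} \left(-83\right) = \left(-496\right) \left(- \frac{166}{21}\right) = \frac{82336}{21}$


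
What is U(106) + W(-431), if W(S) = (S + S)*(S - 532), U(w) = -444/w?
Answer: 43995396/53 ≈ 8.3010e+5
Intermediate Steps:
W(S) = 2*S*(-532 + S) (W(S) = (2*S)*(-532 + S) = 2*S*(-532 + S))
U(106) + W(-431) = -444/106 + 2*(-431)*(-532 - 431) = -444*1/106 + 2*(-431)*(-963) = -222/53 + 830106 = 43995396/53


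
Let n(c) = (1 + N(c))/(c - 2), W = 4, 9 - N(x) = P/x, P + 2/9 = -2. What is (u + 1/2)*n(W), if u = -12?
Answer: -2185/36 ≈ -60.694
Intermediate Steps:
P = -20/9 (P = -2/9 - 2 = -20/9 ≈ -2.2222)
N(x) = 9 + 20/(9*x) (N(x) = 9 - (-20)/(9*x) = 9 + 20/(9*x))
n(c) = (10 + 20/(9*c))/(-2 + c) (n(c) = (1 + (9 + 20/(9*c)))/(c - 2) = (10 + 20/(9*c))/(-2 + c))
(u + 1/2)*n(W) = (-12 + 1/2)*((10/9)*(2 + 9*4)/(4*(-2 + 4))) = (-12 + 1/2)*((10/9)*(1/4)*(2 + 36)/2) = -115*38/(9*4*2) = -23/2*95/18 = -2185/36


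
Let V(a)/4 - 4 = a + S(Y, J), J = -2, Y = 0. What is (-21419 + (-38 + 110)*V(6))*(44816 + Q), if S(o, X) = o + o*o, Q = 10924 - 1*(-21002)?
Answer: -1422719938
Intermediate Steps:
Q = 31926 (Q = 10924 + 21002 = 31926)
S(o, X) = o + o**2
V(a) = 16 + 4*a (V(a) = 16 + 4*(a + 0*(1 + 0)) = 16 + 4*(a + 0*1) = 16 + 4*(a + 0) = 16 + 4*a)
(-21419 + (-38 + 110)*V(6))*(44816 + Q) = (-21419 + (-38 + 110)*(16 + 4*6))*(44816 + 31926) = (-21419 + 72*(16 + 24))*76742 = (-21419 + 72*40)*76742 = (-21419 + 2880)*76742 = -18539*76742 = -1422719938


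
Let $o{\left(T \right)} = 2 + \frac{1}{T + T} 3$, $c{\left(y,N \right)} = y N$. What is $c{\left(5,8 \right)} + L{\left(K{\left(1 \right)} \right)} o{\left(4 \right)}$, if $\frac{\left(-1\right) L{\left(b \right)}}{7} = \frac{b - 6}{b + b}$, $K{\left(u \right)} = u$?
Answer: $\frac{1305}{16} \approx 81.563$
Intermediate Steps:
$c{\left(y,N \right)} = N y$
$L{\left(b \right)} = - \frac{7 \left(-6 + b\right)}{2 b}$ ($L{\left(b \right)} = - 7 \frac{b - 6}{b + b} = - 7 \frac{-6 + b}{2 b} = - \frac{7 \left(-6 + b\right)}{2 b}$)
$o{\left(T \right)} = 2 + \frac{3}{2 T}$ ($o{\left(T \right)} = 2 + \frac{1}{2 T} 3 = 2 + \frac{3}{2 T}$)
$c{\left(5,8 \right)} + L{\left(K{\left(1 \right)} \right)} o{\left(4 \right)} = 8 \cdot 5 + \left(- \frac{7}{2} + \frac{21}{1}\right) \left(2 + \frac{3}{2 \cdot 4}\right) = 40 + \left(- \frac{7}{2} + 21 \cdot 1\right) \left(2 + \frac{3}{2} \cdot \frac{1}{4}\right) = 40 + \left(- \frac{7}{2} + 21\right) \left(2 + \frac{3}{8}\right) = 40 + \frac{35}{2} \cdot \frac{19}{8} = 40 + \frac{665}{16} = \frac{1305}{16}$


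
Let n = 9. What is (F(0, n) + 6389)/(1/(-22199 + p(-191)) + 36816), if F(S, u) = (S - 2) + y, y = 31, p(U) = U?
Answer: 143699020/824310239 ≈ 0.17433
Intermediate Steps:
F(S, u) = 29 + S (F(S, u) = (S - 2) + 31 = (-2 + S) + 31 = 29 + S)
(F(0, n) + 6389)/(1/(-22199 + p(-191)) + 36816) = ((29 + 0) + 6389)/(1/(-22199 - 191) + 36816) = (29 + 6389)/(1/(-22390) + 36816) = 6418/(-1/22390 + 36816) = 6418/(824310239/22390) = 6418*(22390/824310239) = 143699020/824310239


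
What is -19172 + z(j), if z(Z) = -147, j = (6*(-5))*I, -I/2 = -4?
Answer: -19319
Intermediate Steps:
I = 8 (I = -2*(-4) = 8)
j = -240 (j = (6*(-5))*8 = -30*8 = -240)
-19172 + z(j) = -19172 - 147 = -19319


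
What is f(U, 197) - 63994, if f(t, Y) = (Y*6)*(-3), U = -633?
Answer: -67540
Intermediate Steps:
f(t, Y) = -18*Y (f(t, Y) = (6*Y)*(-3) = -18*Y)
f(U, 197) - 63994 = -18*197 - 63994 = -3546 - 63994 = -67540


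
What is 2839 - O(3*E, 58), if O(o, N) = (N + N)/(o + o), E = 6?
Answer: 25522/9 ≈ 2835.8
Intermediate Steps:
O(o, N) = N/o (O(o, N) = (2*N)/((2*o)) = (2*N)*(1/(2*o)) = N/o)
2839 - O(3*E, 58) = 2839 - 58/(3*6) = 2839 - 58/18 = 2839 - 1*29/9 = 2839 - 29/9 = 25522/9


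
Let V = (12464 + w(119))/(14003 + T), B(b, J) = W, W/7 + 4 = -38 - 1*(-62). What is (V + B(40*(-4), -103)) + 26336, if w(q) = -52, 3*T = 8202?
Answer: 443141224/16737 ≈ 26477.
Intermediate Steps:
T = 2734 (T = (⅓)*8202 = 2734)
W = 140 (W = -28 + 7*(-38 - 1*(-62)) = -28 + 7*(-38 + 62) = -28 + 7*24 = -28 + 168 = 140)
B(b, J) = 140
V = 12412/16737 (V = (12464 - 52)/(14003 + 2734) = 12412/16737 ≈ 0.74159)
(V + B(40*(-4), -103)) + 26336 = (12412/16737 + 140) + 26336 = 2355592/16737 + 26336 = 443141224/16737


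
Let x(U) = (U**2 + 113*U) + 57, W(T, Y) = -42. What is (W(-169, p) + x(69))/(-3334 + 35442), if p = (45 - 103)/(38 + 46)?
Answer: 12573/32108 ≈ 0.39158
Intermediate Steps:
p = -29/42 (p = -58/84 = -58*1/84 = -29/42 ≈ -0.69048)
x(U) = 57 + U**2 + 113*U
(W(-169, p) + x(69))/(-3334 + 35442) = (-42 + (57 + 69**2 + 113*69))/(-3334 + 35442) = (-42 + (57 + 4761 + 7797))/32108 = (-42 + 12615)*(1/32108) = 12573*(1/32108) = 12573/32108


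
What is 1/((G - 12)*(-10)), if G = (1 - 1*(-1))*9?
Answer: -1/60 ≈ -0.016667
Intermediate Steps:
G = 18 (G = (1 + 1)*9 = 2*9 = 18)
1/((G - 12)*(-10)) = 1/((18 - 12)*(-10)) = 1/(6*(-10)) = 1/(-60) = -1/60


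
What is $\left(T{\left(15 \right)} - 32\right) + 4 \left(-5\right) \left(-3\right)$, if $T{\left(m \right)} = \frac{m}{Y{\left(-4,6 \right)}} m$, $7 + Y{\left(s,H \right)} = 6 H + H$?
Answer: $\frac{241}{7} \approx 34.429$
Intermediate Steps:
$Y{\left(s,H \right)} = -7 + 7 H$ ($Y{\left(s,H \right)} = -7 + \left(6 H + H\right) = -7 + 7 H$)
$T{\left(m \right)} = \frac{m^{2}}{35}$ ($T{\left(m \right)} = \frac{m}{-7 + 7 \cdot 6} m = \frac{m}{-7 + 42} m = \frac{m}{35} m = \frac{m^{2}}{35}$)
$\left(T{\left(15 \right)} - 32\right) + 4 \left(-5\right) \left(-3\right) = \left(\frac{15^{2}}{35} - 32\right) + 4 \left(-5\right) \left(-3\right) = \left(\frac{1}{35} \cdot 225 - 32\right) - -60 = \left(\frac{45}{7} - 32\right) + 60 = - \frac{179}{7} + 60 = \frac{241}{7}$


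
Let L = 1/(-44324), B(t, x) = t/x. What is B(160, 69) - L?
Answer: 7091909/3058356 ≈ 2.3189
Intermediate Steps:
L = -1/44324 ≈ -2.2561e-5
B(160, 69) - L = 160/69 - 1*(-1/44324) = 160*(1/69) + 1/44324 = 160/69 + 1/44324 = 7091909/3058356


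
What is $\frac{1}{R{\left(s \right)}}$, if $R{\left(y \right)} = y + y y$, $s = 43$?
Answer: $\frac{1}{1892} \approx 0.00052854$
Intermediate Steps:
$R{\left(y \right)} = y + y^{2}$
$\frac{1}{R{\left(s \right)}} = \frac{1}{43 \left(1 + 43\right)} = \frac{1}{43 \cdot 44} = \frac{1}{1892}$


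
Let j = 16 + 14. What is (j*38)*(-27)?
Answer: -30780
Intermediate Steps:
j = 30
(j*38)*(-27) = (30*38)*(-27) = 1140*(-27) = -30780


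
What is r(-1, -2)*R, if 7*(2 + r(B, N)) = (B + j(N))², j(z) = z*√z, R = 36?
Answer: -108 + 144*I*√2/7 ≈ -108.0 + 29.092*I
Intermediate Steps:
j(z) = z^(3/2)
r(B, N) = -2 + (B + N^(3/2))²/7
r(-1, -2)*R = (-2 + (-1 + (-2)^(3/2))²/7)*36 = (-2 + (-1 - 2*I*√2)²/7)*36 = -72 + 36*(-1 - 2*I*√2)²/7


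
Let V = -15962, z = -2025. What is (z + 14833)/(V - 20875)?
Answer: -12808/36837 ≈ -0.34769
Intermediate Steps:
(z + 14833)/(V - 20875) = (-2025 + 14833)/(-15962 - 20875) = 12808/(-36837) = 12808*(-1/36837) = -12808/36837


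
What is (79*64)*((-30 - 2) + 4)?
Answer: -141568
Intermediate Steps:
(79*64)*((-30 - 2) + 4) = 5056*(-32 + 4) = 5056*(-28) = -141568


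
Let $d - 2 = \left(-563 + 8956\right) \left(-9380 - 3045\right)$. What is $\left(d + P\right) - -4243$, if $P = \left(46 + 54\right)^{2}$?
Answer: $-104268780$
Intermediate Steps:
$P = 10000$ ($P = 100^{2} = 10000$)
$d = -104283023$ ($d = 2 + \left(-563 + 8956\right) \left(-9380 - 3045\right) = 2 + 8393 \left(-12425\right) = 2 - 104283025 = -104283023$)
$\left(d + P\right) - -4243 = \left(-104283023 + 10000\right) - -4243 = -104273023 + 4243 = -104268780$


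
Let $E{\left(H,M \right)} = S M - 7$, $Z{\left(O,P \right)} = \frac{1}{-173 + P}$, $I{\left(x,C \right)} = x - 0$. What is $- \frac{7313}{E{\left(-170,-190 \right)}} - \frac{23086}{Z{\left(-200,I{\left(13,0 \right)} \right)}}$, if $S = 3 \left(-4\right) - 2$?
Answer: $\frac{9799537967}{2653} \approx 3.6938 \cdot 10^{6}$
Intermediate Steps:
$I{\left(x,C \right)} = x$ ($I{\left(x,C \right)} = x + 0 = x$)
$S = -14$ ($S = -12 - 2 = -14$)
$E{\left(H,M \right)} = -7 - 14 M$ ($E{\left(H,M \right)} = - 14 M - 7 = -7 - 14 M$)
$- \frac{7313}{E{\left(-170,-190 \right)}} - \frac{23086}{Z{\left(-200,I{\left(13,0 \right)} \right)}} = - \frac{7313}{-7 - -2660} - \frac{23086}{\frac{1}{-173 + 13}} = - \frac{7313}{-7 + 2660} - \frac{23086}{\frac{1}{-160}} = - \frac{7313}{2653} - \frac{23086}{- \frac{1}{160}} = \left(-7313\right) \frac{1}{2653} - -3693760 = - \frac{7313}{2653} + 3693760 = \frac{9799537967}{2653}$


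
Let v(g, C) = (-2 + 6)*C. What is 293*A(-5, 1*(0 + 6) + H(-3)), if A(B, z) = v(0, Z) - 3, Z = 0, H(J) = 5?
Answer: -879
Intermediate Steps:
v(g, C) = 4*C
A(B, z) = -3 (A(B, z) = 4*0 - 3 = 0 - 3 = -3)
293*A(-5, 1*(0 + 6) + H(-3)) = 293*(-3) = -879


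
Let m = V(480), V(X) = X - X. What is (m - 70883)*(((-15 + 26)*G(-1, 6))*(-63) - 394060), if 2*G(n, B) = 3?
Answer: 56011675717/2 ≈ 2.8006e+10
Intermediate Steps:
V(X) = 0
G(n, B) = 3/2 (G(n, B) = (½)*3 = 3/2)
m = 0
(m - 70883)*(((-15 + 26)*G(-1, 6))*(-63) - 394060) = (0 - 70883)*(((-15 + 26)*(3/2))*(-63) - 394060) = -70883*((11*(3/2))*(-63) - 394060) = -70883*((33/2)*(-63) - 394060) = -70883*(-2079/2 - 394060) = -70883*(-790199/2) = 56011675717/2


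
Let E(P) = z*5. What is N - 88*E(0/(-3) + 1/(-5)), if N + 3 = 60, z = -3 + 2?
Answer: 497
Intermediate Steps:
z = -1
E(P) = -5 (E(P) = -1*5 = -5)
N = 57 (N = -3 + 60 = 57)
N - 88*E(0/(-3) + 1/(-5)) = 57 - 88*(-5) = 57 + 440 = 497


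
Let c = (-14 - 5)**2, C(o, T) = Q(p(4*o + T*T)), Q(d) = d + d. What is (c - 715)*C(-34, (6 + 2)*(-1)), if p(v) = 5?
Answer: -3540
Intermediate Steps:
Q(d) = 2*d
C(o, T) = 10 (C(o, T) = 2*5 = 10)
c = 361 (c = (-19)**2 = 361)
(c - 715)*C(-34, (6 + 2)*(-1)) = (361 - 715)*10 = -354*10 = -3540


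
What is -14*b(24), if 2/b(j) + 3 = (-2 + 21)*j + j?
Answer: -28/477 ≈ -0.058700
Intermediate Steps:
b(j) = 2/(-3 + 20*j) (b(j) = 2/(-3 + ((-2 + 21)*j + j)) = 2/(-3 + (19*j + j)) = 2/(-3 + 20*j))
-14*b(24) = -28/(-3 + 20*24) = -28/(-3 + 480) = -28/477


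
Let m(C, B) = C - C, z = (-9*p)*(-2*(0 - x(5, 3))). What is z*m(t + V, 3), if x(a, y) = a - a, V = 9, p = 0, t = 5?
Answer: 0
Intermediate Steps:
x(a, y) = 0
z = 0 (z = (-9*0)*(-2*(0 - 1*0)) = 0*(-2*(0 + 0)) = 0*(-2*0) = 0*0 = 0)
m(C, B) = 0
z*m(t + V, 3) = 0*0 = 0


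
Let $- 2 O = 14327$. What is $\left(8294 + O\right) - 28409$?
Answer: $- \frac{54557}{2} \approx -27279.0$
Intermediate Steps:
$O = - \frac{14327}{2}$ ($O = \left(- \frac{1}{2}\right) 14327 = - \frac{14327}{2} \approx -7163.5$)
$\left(8294 + O\right) - 28409 = \left(8294 - \frac{14327}{2}\right) - 28409 = \frac{2261}{2} - 28409 = - \frac{54557}{2}$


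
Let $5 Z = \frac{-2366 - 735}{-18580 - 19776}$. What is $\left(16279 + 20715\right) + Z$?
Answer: $\frac{7094712421}{191780} \approx 36994.0$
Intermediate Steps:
$Z = \frac{3101}{191780}$ ($Z = \frac{\left(-2366 - 735\right) \frac{1}{-18580 - 19776}}{5} = \frac{\left(-3101\right) \frac{1}{-38356}}{5} = \frac{\left(-3101\right) \left(- \frac{1}{38356}\right)}{5} = \frac{1}{5} \cdot \frac{3101}{38356} = \frac{3101}{191780} \approx 0.01617$)
$\left(16279 + 20715\right) + Z = \left(16279 + 20715\right) + \frac{3101}{191780} = 36994 + \frac{3101}{191780} = \frac{7094712421}{191780}$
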